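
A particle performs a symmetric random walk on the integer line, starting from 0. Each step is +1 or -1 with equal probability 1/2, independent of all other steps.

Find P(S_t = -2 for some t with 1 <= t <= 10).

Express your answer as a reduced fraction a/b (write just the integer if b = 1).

Answer: 281/512

Derivation:
Count via complement. Let g(t,s) = #length-t paths at position s with S_1..S_t all ≠ -2.
g(t,s) = g(t-1,s-1) + g(t-1,s+1) for s ≠ -2; g(t,-2) = 0.
t=0: g(0,0)=1
t=1: g(1,-1)=1 g(1,1)=1
t=2: g(2,0)=2 g(2,2)=1
t=3: g(3,-1)=2 g(3,1)=3 g(3,3)=1
t=4: g(4,0)=5 g(4,2)=4 g(4,4)=1
t=5: g(5,-1)=5 g(5,1)=9 g(5,3)=5 g(5,5)=1
t=6: g(6,0)=14 g(6,2)=14 g(6,4)=6 g(6,6)=1
t=7: g(7,-1)=14 g(7,1)=28 g(7,3)=20 g(7,5)=7 g(7,7)=1
t=8: g(8,0)=42 g(8,2)=48 g(8,4)=27 g(8,6)=8 g(8,8)=1
t=9: g(9,-1)=42 g(9,1)=90 g(9,3)=75 g(9,5)=35 g(9,7)=9 g(9,9)=1
t=10: g(10,0)=132 g(10,2)=165 g(10,4)=110 g(10,6)=44 g(10,8)=10 g(10,10)=1
Paths never hitting -2: Σ_s g(10,s) = 462
Paths hitting -2: 2^10 - 462 = 562
P = 562/1024 = 281/512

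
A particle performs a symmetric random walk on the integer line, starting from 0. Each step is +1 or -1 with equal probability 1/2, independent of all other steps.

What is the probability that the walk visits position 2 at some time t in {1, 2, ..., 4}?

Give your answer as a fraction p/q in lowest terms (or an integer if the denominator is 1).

Answer: 3/8

Derivation:
Count via complement. Let g(t,s) = #length-t paths at position s with S_1..S_t all ≠ 2.
g(t,s) = g(t-1,s-1) + g(t-1,s+1) for s ≠ 2; g(t,2) = 0.
t=0: g(0,0)=1
t=1: g(1,-1)=1 g(1,1)=1
t=2: g(2,-2)=1 g(2,0)=2
t=3: g(3,-3)=1 g(3,-1)=3 g(3,1)=2
t=4: g(4,-4)=1 g(4,-2)=4 g(4,0)=5
Paths never hitting 2: Σ_s g(4,s) = 10
Paths hitting 2: 2^4 - 10 = 6
P = 6/16 = 3/8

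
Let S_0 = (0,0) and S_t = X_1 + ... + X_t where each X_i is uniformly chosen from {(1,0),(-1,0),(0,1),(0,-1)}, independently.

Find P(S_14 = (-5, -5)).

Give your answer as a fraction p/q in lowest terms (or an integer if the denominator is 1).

Let h be the number of horizontal steps (so 14-h are vertical). To end at (-5,-5) need (h-5)/2 right-steps and ((14-h)-5)/2 up-steps.
Sum over h with 5 ≤ h ≤ 9, h ≡ 1 (mod 2), 14-h ≡ 1 (mod 2):
h=5: C(14,5)·C(5,0)·C(9,2) = 2002·1·36 = 72072
h=7: C(14,7)·C(7,1)·C(7,1) = 3432·7·7 = 168168
h=9: C(14,9)·C(9,2)·C(5,0) = 2002·36·1 = 72072
Total favorable: 312312
Total paths: 4^14 = 268435456
P = 312312/268435456 = 39039/33554432

Answer: 39039/33554432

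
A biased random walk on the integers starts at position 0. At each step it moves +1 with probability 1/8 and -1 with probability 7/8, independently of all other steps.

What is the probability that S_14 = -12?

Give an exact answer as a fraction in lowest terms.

To reach position -12 after 14 steps: need 1 step of +1 and 13 steps of -1.
Number of such sequences: C(14,1) = 14
Each has probability (1/8)^1 · (7/8)^13 = 96889010407/4398046511104
P = 14 · 96889010407/4398046511104 = 678223072849/2199023255552

Answer: 678223072849/2199023255552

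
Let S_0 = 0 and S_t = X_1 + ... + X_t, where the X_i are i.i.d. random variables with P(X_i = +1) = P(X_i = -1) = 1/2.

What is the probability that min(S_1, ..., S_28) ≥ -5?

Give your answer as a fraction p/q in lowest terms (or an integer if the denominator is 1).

Answer: 98659305/134217728

Derivation:
Let f(t,s) = #length-t paths at position s with S_1..S_t all ≥ -5.
f(t,s) = f(t-1,s-1) + f(t-1,s+1) for s ≥ -5; f(t,s) = 0 for s < -5.
t=0: f(0,0)=1
t=1: f(1,-1)=1 f(1,1)=1
t=2: f(2,-2)=1 f(2,0)=2 f(2,2)=1
t=3: f(3,-3)=1 f(3,-1)=3 f(3,1)=3 f(3,3)=1
t=4: f(4,-4)=1 f(4,-2)=4 f(4,0)=6 f(4,2)=4 f(4,4)=1
t=5: f(5,-5)=1 f(5,-3)=5 f(5,-1)=10 f(5,1)=10 f(5,3)=5 f(5,5)=1
t=6: f(6,-4)=6 f(6,-2)=15 f(6,0)=20 f(6,2)=15 f(6,4)=6 f(6,6)=1
t=7: f(7,-5)=6 f(7,-3)=21 f(7,-1)=35 f(7,1)=35 f(7,3)=21 f(7,5)=7 f(7,7)=1
t=8: f(8,-4)=27 f(8,-2)=56 f(8,0)=70 f(8,2)=56 f(8,4)=28 f(8,6)=8 f(8,8)=1
t=9: f(9,-5)=27 f(9,-3)=83 f(9,-1)=126 f(9,1)=126 f(9,3)=84 f(9,5)=36 f(9,7)=9 f(9,9)=1
t=10: f(10,-4)=110 f(10,-2)=209 f(10,0)=252 f(10,2)=210 f(10,4)=120 f(10,6)=45 f(10,8)=10 f(10,10)=1
t=11: f(11,-5)=110 f(11,-3)=319 f(11,-1)=461 f(11,1)=462 f(11,3)=330 f(11,5)=165 f(11,7)=55 f(11,9)=11 f(11,11)=1
t=12: f(12,-4)=429 f(12,-2)=780 f(12,0)=923 f(12,2)=792 f(12,4)=495 f(12,6)=220 f(12,8)=66 f(12,10)=12 f(12,12)=1
t=13: f(13,-5)=429 f(13,-3)=1209 f(13,-1)=1703 f(13,1)=1715 f(13,3)=1287 f(13,5)=715 f(13,7)=286 f(13,9)=78 f(13,11)=13 f(13,13)=1
t=14: f(14,-4)=1638 f(14,-2)=2912 f(14,0)=3418 f(14,2)=3002 f(14,4)=2002 f(14,6)=1001 f(14,8)=364 f(14,10)=91 f(14,12)=14 f(14,14)=1
t=15: f(15,-5)=1638 f(15,-3)=4550 f(15,-1)=6330 f(15,1)=6420 f(15,3)=5004 f(15,5)=3003 f(15,7)=1365 f(15,9)=455 f(15,11)=105 f(15,13)=15 f(15,15)=1
t=16: f(16,-4)=6188 f(16,-2)=10880 f(16,0)=12750 f(16,2)=11424 f(16,4)=8007 f(16,6)=4368 f(16,8)=1820 f(16,10)=560 f(16,12)=120 f(16,14)=16 f(16,16)=1
t=17: f(17,-5)=6188 f(17,-3)=17068 f(17,-1)=23630 f(17,1)=24174 f(17,3)=19431 f(17,5)=12375 f(17,7)=6188 f(17,9)=2380 f(17,11)=680 f(17,13)=136 f(17,15)=17 f(17,17)=1
t=18: f(18,-4)=23256 f(18,-2)=40698 f(18,0)=47804 f(18,2)=43605 f(18,4)=31806 f(18,6)=18563 f(18,8)=8568 f(18,10)=3060 f(18,12)=816 f(18,14)=153 f(18,16)=18 f(18,18)=1
t=19: f(19,-5)=23256 f(19,-3)=63954 f(19,-1)=88502 f(19,1)=91409 f(19,3)=75411 f(19,5)=50369 f(19,7)=27131 f(19,9)=11628 f(19,11)=3876 f(19,13)=969 f(19,15)=171 f(19,17)=19 f(19,19)=1
t=20: f(20,-4)=87210 f(20,-2)=152456 f(20,0)=179911 f(20,2)=166820 f(20,4)=125780 f(20,6)=77500 f(20,8)=38759 f(20,10)=15504 f(20,12)=4845 f(20,14)=1140 f(20,16)=190 f(20,18)=20 f(20,20)=1
t=21: f(21,-5)=87210 f(21,-3)=239666 f(21,-1)=332367 f(21,1)=346731 f(21,3)=292600 f(21,5)=203280 f(21,7)=116259 f(21,9)=54263 f(21,11)=20349 f(21,13)=5985 f(21,15)=1330 f(21,17)=210 f(21,19)=21 f(21,21)=1
t=22: f(22,-4)=326876 f(22,-2)=572033 f(22,0)=679098 f(22,2)=639331 f(22,4)=495880 f(22,6)=319539 f(22,8)=170522 f(22,10)=74612 f(22,12)=26334 f(22,14)=7315 f(22,16)=1540 f(22,18)=231 f(22,20)=22 f(22,22)=1
t=23: f(23,-5)=326876 f(23,-3)=898909 f(23,-1)=1251131 f(23,1)=1318429 f(23,3)=1135211 f(23,5)=815419 f(23,7)=490061 f(23,9)=245134 f(23,11)=100946 f(23,13)=33649 f(23,15)=8855 f(23,17)=1771 f(23,19)=253 f(23,21)=23 f(23,23)=1
t=24: f(24,-4)=1225785 f(24,-2)=2150040 f(24,0)=2569560 f(24,2)=2453640 f(24,4)=1950630 f(24,6)=1305480 f(24,8)=735195 f(24,10)=346080 f(24,12)=134595 f(24,14)=42504 f(24,16)=10626 f(24,18)=2024 f(24,20)=276 f(24,22)=24 f(24,24)=1
t=25: f(25,-5)=1225785 f(25,-3)=3375825 f(25,-1)=4719600 f(25,1)=5023200 f(25,3)=4404270 f(25,5)=3256110 f(25,7)=2040675 f(25,9)=1081275 f(25,11)=480675 f(25,13)=177099 f(25,15)=53130 f(25,17)=12650 f(25,19)=2300 f(25,21)=300 f(25,23)=25 f(25,25)=1
t=26: f(26,-4)=4601610 f(26,-2)=8095425 f(26,0)=9742800 f(26,2)=9427470 f(26,4)=7660380 f(26,6)=5296785 f(26,8)=3121950 f(26,10)=1561950 f(26,12)=657774 f(26,14)=230229 f(26,16)=65780 f(26,18)=14950 f(26,20)=2600 f(26,22)=325 f(26,24)=26 f(26,26)=1
t=27: f(27,-5)=4601610 f(27,-3)=12697035 f(27,-1)=17838225 f(27,1)=19170270 f(27,3)=17087850 f(27,5)=12957165 f(27,7)=8418735 f(27,9)=4683900 f(27,11)=2219724 f(27,13)=888003 f(27,15)=296009 f(27,17)=80730 f(27,19)=17550 f(27,21)=2925 f(27,23)=351 f(27,25)=27 f(27,27)=1
t=28: f(28,-4)=17298645 f(28,-2)=30535260 f(28,0)=37008495 f(28,2)=36258120 f(28,4)=30045015 f(28,6)=21375900 f(28,8)=13102635 f(28,10)=6903624 f(28,12)=3107727 f(28,14)=1184012 f(28,16)=376739 f(28,18)=98280 f(28,20)=20475 f(28,22)=3276 f(28,24)=378 f(28,26)=28 f(28,28)=1
Σ_s f(28,s) = 197318610
P = 197318610/268435456 = 98659305/134217728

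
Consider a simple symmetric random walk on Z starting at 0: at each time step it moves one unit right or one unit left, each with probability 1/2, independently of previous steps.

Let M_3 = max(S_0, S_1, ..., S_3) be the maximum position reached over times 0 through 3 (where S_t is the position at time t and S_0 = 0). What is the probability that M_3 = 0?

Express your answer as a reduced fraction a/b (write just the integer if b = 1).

Answer: 3/8

Derivation:
Let M_3 = max(S_0,...,S_3). Use the reflection principle: for j ≥ 1, #{paths with M_3 ≥ j} = #{S_3 ≥ j} + #{S_3 ≥ j+1}.
P(M_3 ≥ 0) = 1 since S_0 = 0, so #{M_3 ≥ 0} = 8.
#{M_3 ≥ 1} = #{S_3 ≥ 1} + #{S_3 ≥ 2} = 4 + 1 = 5.
#{M_3 = 0} = 8 - 5 = 3.
P(M_3 = 0) = 3/8 = 3/8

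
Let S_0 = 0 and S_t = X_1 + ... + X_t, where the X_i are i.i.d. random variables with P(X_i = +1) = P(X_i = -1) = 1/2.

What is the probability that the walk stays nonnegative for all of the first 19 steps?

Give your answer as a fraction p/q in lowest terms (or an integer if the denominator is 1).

Let f(t,s) = #length-t paths at position s with S_1..S_t all ≥ 0.
f(t,s) = f(t-1,s-1) + f(t-1,s+1) for s ≥ 0; f(t,s) = 0 for s < 0.
t=0: f(0,0)=1
t=1: f(1,1)=1
t=2: f(2,0)=1 f(2,2)=1
t=3: f(3,1)=2 f(3,3)=1
t=4: f(4,0)=2 f(4,2)=3 f(4,4)=1
t=5: f(5,1)=5 f(5,3)=4 f(5,5)=1
t=6: f(6,0)=5 f(6,2)=9 f(6,4)=5 f(6,6)=1
t=7: f(7,1)=14 f(7,3)=14 f(7,5)=6 f(7,7)=1
t=8: f(8,0)=14 f(8,2)=28 f(8,4)=20 f(8,6)=7 f(8,8)=1
t=9: f(9,1)=42 f(9,3)=48 f(9,5)=27 f(9,7)=8 f(9,9)=1
t=10: f(10,0)=42 f(10,2)=90 f(10,4)=75 f(10,6)=35 f(10,8)=9 f(10,10)=1
t=11: f(11,1)=132 f(11,3)=165 f(11,5)=110 f(11,7)=44 f(11,9)=10 f(11,11)=1
t=12: f(12,0)=132 f(12,2)=297 f(12,4)=275 f(12,6)=154 f(12,8)=54 f(12,10)=11 f(12,12)=1
t=13: f(13,1)=429 f(13,3)=572 f(13,5)=429 f(13,7)=208 f(13,9)=65 f(13,11)=12 f(13,13)=1
t=14: f(14,0)=429 f(14,2)=1001 f(14,4)=1001 f(14,6)=637 f(14,8)=273 f(14,10)=77 f(14,12)=13 f(14,14)=1
t=15: f(15,1)=1430 f(15,3)=2002 f(15,5)=1638 f(15,7)=910 f(15,9)=350 f(15,11)=90 f(15,13)=14 f(15,15)=1
t=16: f(16,0)=1430 f(16,2)=3432 f(16,4)=3640 f(16,6)=2548 f(16,8)=1260 f(16,10)=440 f(16,12)=104 f(16,14)=15 f(16,16)=1
t=17: f(17,1)=4862 f(17,3)=7072 f(17,5)=6188 f(17,7)=3808 f(17,9)=1700 f(17,11)=544 f(17,13)=119 f(17,15)=16 f(17,17)=1
t=18: f(18,0)=4862 f(18,2)=11934 f(18,4)=13260 f(18,6)=9996 f(18,8)=5508 f(18,10)=2244 f(18,12)=663 f(18,14)=135 f(18,16)=17 f(18,18)=1
t=19: f(19,1)=16796 f(19,3)=25194 f(19,5)=23256 f(19,7)=15504 f(19,9)=7752 f(19,11)=2907 f(19,13)=798 f(19,15)=152 f(19,17)=18 f(19,19)=1
Σ_s f(19,s) = 92378
P = 92378/524288 = 46189/262144

Answer: 46189/262144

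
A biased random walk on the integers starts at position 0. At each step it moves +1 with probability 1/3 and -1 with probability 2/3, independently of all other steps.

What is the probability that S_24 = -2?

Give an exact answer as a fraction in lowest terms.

Answer: 6816137216/94143178827

Derivation:
To reach position -2 after 24 steps: need 11 steps of +1 and 13 steps of -1.
Number of such sequences: C(24,11) = 2496144
Each has probability (1/3)^11 · (2/3)^13 = 8192/282429536481
P = 2496144 · 8192/282429536481 = 6816137216/94143178827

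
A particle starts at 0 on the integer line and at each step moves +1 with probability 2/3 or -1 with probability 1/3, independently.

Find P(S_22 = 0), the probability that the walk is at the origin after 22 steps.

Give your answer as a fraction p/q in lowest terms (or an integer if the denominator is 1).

To be at 0 after 22 steps: need exactly 11 steps of +1 and 11 of -1.
Number of such sequences: C(22,11) = 705432
Each has probability (2/3)^11 · (1/3)^11 = 2048/31381059609
P = 705432 · 2048/31381059609 = 481574912/10460353203

Answer: 481574912/10460353203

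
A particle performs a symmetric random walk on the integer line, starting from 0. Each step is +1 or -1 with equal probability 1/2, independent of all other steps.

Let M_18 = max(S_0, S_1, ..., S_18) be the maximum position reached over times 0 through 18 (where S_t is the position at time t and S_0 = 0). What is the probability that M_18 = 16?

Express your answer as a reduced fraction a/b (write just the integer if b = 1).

Let M_18 = max(S_0,...,S_18). Use the reflection principle: for j ≥ 1, #{paths with M_18 ≥ j} = #{S_18 ≥ j} + #{S_18 ≥ j+1}.
By reflection, #{M_18 ≥ 16} = #{S_18 ≥ 16} + #{S_18 ≥ 17} = 19 + 1 = 20.
#{M_18 ≥ 17} = #{S_18 ≥ 17} + #{S_18 ≥ 18} = 1 + 1 = 2.
#{M_18 = 16} = 20 - 2 = 18.
P(M_18 = 16) = 18/262144 = 9/131072

Answer: 9/131072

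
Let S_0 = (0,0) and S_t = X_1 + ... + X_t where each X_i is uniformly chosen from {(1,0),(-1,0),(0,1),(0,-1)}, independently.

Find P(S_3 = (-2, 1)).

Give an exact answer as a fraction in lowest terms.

Answer: 3/64

Derivation:
Let h be the number of horizontal steps (so 3-h are vertical). To end at (-2,1) need (h-2)/2 right-steps and ((3-h)+1)/2 up-steps.
Sum over h with 2 ≤ h ≤ 2, h ≡ 0 (mod 2), 3-h ≡ 1 (mod 2):
h=2: C(3,2)·C(2,0)·C(1,1) = 3·1·1 = 3
Total favorable: 3
Total paths: 4^3 = 64
P = 3/64 = 3/64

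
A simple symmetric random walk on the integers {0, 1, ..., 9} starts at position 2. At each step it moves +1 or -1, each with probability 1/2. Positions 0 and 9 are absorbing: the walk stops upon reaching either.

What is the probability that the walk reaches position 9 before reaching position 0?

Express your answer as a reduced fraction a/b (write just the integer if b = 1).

Symmetric walk (p = 1/2): the harmonic-function argument gives P(hit 9 before 0 | start at 2) = a/N.
P = 2/9 = 2/9

Answer: 2/9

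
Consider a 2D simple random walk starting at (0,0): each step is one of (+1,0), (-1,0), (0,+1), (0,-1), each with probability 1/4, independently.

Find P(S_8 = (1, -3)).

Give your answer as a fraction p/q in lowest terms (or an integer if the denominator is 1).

Let h be the number of horizontal steps (so 8-h are vertical). To end at (1,-3) need (h+1)/2 right-steps and ((8-h)-3)/2 up-steps.
Sum over h with 1 ≤ h ≤ 5, h ≡ 1 (mod 2), 8-h ≡ 1 (mod 2):
h=1: C(8,1)·C(1,1)·C(7,2) = 8·1·21 = 168
h=3: C(8,3)·C(3,2)·C(5,1) = 56·3·5 = 840
h=5: C(8,5)·C(5,3)·C(3,0) = 56·10·1 = 560
Total favorable: 1568
Total paths: 4^8 = 65536
P = 1568/65536 = 49/2048

Answer: 49/2048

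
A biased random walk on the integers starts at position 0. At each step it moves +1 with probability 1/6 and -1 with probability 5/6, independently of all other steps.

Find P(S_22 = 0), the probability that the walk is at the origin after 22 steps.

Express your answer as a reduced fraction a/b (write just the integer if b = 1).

To be at 0 after 22 steps: need exactly 11 steps of +1 and 11 of -1.
Number of such sequences: C(22,11) = 705432
Each has probability (1/6)^11 · (5/6)^11 = 48828125/131621703842267136
P = 705432 · 48828125/131621703842267136 = 1435205078125/5484237660094464

Answer: 1435205078125/5484237660094464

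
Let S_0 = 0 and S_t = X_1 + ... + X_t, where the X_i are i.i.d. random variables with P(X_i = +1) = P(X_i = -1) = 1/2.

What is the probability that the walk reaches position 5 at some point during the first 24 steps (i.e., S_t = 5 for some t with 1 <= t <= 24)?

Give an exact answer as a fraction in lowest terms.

Answer: 1289565/4194304

Derivation:
Count via complement. Let g(t,s) = #length-t paths at position s with S_1..S_t all ≠ 5.
g(t,s) = g(t-1,s-1) + g(t-1,s+1) for s ≠ 5; g(t,5) = 0.
t=0: g(0,0)=1
t=1: g(1,-1)=1 g(1,1)=1
t=2: g(2,-2)=1 g(2,0)=2 g(2,2)=1
t=3: g(3,-3)=1 g(3,-1)=3 g(3,1)=3 g(3,3)=1
t=4: g(4,-4)=1 g(4,-2)=4 g(4,0)=6 g(4,2)=4 g(4,4)=1
t=5: g(5,-5)=1 g(5,-3)=5 g(5,-1)=10 g(5,1)=10 g(5,3)=5
t=6: g(6,-6)=1 g(6,-4)=6 g(6,-2)=15 g(6,0)=20 g(6,2)=15 g(6,4)=5
t=7: g(7,-7)=1 g(7,-5)=7 g(7,-3)=21 g(7,-1)=35 g(7,1)=35 g(7,3)=20
t=8: g(8,-8)=1 g(8,-6)=8 g(8,-4)=28 g(8,-2)=56 g(8,0)=70 g(8,2)=55 g(8,4)=20
t=9: g(9,-9)=1 g(9,-7)=9 g(9,-5)=36 g(9,-3)=84 g(9,-1)=126 g(9,1)=125 g(9,3)=75
t=10: g(10,-10)=1 g(10,-8)=10 g(10,-6)=45 g(10,-4)=120 g(10,-2)=210 g(10,0)=251 g(10,2)=200 g(10,4)=75
t=11: g(11,-11)=1 g(11,-9)=11 g(11,-7)=55 g(11,-5)=165 g(11,-3)=330 g(11,-1)=461 g(11,1)=451 g(11,3)=275
t=12: g(12,-12)=1 g(12,-10)=12 g(12,-8)=66 g(12,-6)=220 g(12,-4)=495 g(12,-2)=791 g(12,0)=912 g(12,2)=726 g(12,4)=275
t=13: g(13,-13)=1 g(13,-11)=13 g(13,-9)=78 g(13,-7)=286 g(13,-5)=715 g(13,-3)=1286 g(13,-1)=1703 g(13,1)=1638 g(13,3)=1001
t=14: g(14,-14)=1 g(14,-12)=14 g(14,-10)=91 g(14,-8)=364 g(14,-6)=1001 g(14,-4)=2001 g(14,-2)=2989 g(14,0)=3341 g(14,2)=2639 g(14,4)=1001
t=15: g(15,-15)=1 g(15,-13)=15 g(15,-11)=105 g(15,-9)=455 g(15,-7)=1365 g(15,-5)=3002 g(15,-3)=4990 g(15,-1)=6330 g(15,1)=5980 g(15,3)=3640
t=16: g(16,-16)=1 g(16,-14)=16 g(16,-12)=120 g(16,-10)=560 g(16,-8)=1820 g(16,-6)=4367 g(16,-4)=7992 g(16,-2)=11320 g(16,0)=12310 g(16,2)=9620 g(16,4)=3640
t=17: g(17,-17)=1 g(17,-15)=17 g(17,-13)=136 g(17,-11)=680 g(17,-9)=2380 g(17,-7)=6187 g(17,-5)=12359 g(17,-3)=19312 g(17,-1)=23630 g(17,1)=21930 g(17,3)=13260
t=18: g(18,-18)=1 g(18,-16)=18 g(18,-14)=153 g(18,-12)=816 g(18,-10)=3060 g(18,-8)=8567 g(18,-6)=18546 g(18,-4)=31671 g(18,-2)=42942 g(18,0)=45560 g(18,2)=35190 g(18,4)=13260
t=19: g(19,-19)=1 g(19,-17)=19 g(19,-15)=171 g(19,-13)=969 g(19,-11)=3876 g(19,-9)=11627 g(19,-7)=27113 g(19,-5)=50217 g(19,-3)=74613 g(19,-1)=88502 g(19,1)=80750 g(19,3)=48450
t=20: g(20,-20)=1 g(20,-18)=20 g(20,-16)=190 g(20,-14)=1140 g(20,-12)=4845 g(20,-10)=15503 g(20,-8)=38740 g(20,-6)=77330 g(20,-4)=124830 g(20,-2)=163115 g(20,0)=169252 g(20,2)=129200 g(20,4)=48450
t=21: g(21,-21)=1 g(21,-19)=21 g(21,-17)=210 g(21,-15)=1330 g(21,-13)=5985 g(21,-11)=20348 g(21,-9)=54243 g(21,-7)=116070 g(21,-5)=202160 g(21,-3)=287945 g(21,-1)=332367 g(21,1)=298452 g(21,3)=177650
t=22: g(22,-22)=1 g(22,-20)=22 g(22,-18)=231 g(22,-16)=1540 g(22,-14)=7315 g(22,-12)=26333 g(22,-10)=74591 g(22,-8)=170313 g(22,-6)=318230 g(22,-4)=490105 g(22,-2)=620312 g(22,0)=630819 g(22,2)=476102 g(22,4)=177650
t=23: g(23,-23)=1 g(23,-21)=23 g(23,-19)=253 g(23,-17)=1771 g(23,-15)=8855 g(23,-13)=33648 g(23,-11)=100924 g(23,-9)=244904 g(23,-7)=488543 g(23,-5)=808335 g(23,-3)=1110417 g(23,-1)=1251131 g(23,1)=1106921 g(23,3)=653752
t=24: g(24,-24)=1 g(24,-22)=24 g(24,-20)=276 g(24,-18)=2024 g(24,-16)=10626 g(24,-14)=42503 g(24,-12)=134572 g(24,-10)=345828 g(24,-8)=733447 g(24,-6)=1296878 g(24,-4)=1918752 g(24,-2)=2361548 g(24,0)=2358052 g(24,2)=1760673 g(24,4)=653752
Paths never hitting 5: Σ_s g(24,s) = 11618956
Paths hitting 5: 2^24 - 11618956 = 5158260
P = 5158260/16777216 = 1289565/4194304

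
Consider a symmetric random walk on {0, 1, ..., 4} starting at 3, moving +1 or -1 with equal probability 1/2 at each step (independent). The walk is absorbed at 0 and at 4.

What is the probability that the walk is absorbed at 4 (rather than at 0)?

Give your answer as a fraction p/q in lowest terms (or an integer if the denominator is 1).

Symmetric walk (p = 1/2): the harmonic-function argument gives P(hit 4 before 0 | start at 3) = a/N.
P = 3/4 = 3/4

Answer: 3/4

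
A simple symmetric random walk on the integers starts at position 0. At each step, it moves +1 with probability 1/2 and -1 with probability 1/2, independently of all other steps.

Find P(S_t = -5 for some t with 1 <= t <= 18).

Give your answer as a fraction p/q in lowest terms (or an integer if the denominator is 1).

Count via complement. Let g(t,s) = #length-t paths at position s with S_1..S_t all ≠ -5.
g(t,s) = g(t-1,s-1) + g(t-1,s+1) for s ≠ -5; g(t,-5) = 0.
t=0: g(0,0)=1
t=1: g(1,-1)=1 g(1,1)=1
t=2: g(2,-2)=1 g(2,0)=2 g(2,2)=1
t=3: g(3,-3)=1 g(3,-1)=3 g(3,1)=3 g(3,3)=1
t=4: g(4,-4)=1 g(4,-2)=4 g(4,0)=6 g(4,2)=4 g(4,4)=1
t=5: g(5,-3)=5 g(5,-1)=10 g(5,1)=10 g(5,3)=5 g(5,5)=1
t=6: g(6,-4)=5 g(6,-2)=15 g(6,0)=20 g(6,2)=15 g(6,4)=6 g(6,6)=1
t=7: g(7,-3)=20 g(7,-1)=35 g(7,1)=35 g(7,3)=21 g(7,5)=7 g(7,7)=1
t=8: g(8,-4)=20 g(8,-2)=55 g(8,0)=70 g(8,2)=56 g(8,4)=28 g(8,6)=8 g(8,8)=1
t=9: g(9,-3)=75 g(9,-1)=125 g(9,1)=126 g(9,3)=84 g(9,5)=36 g(9,7)=9 g(9,9)=1
t=10: g(10,-4)=75 g(10,-2)=200 g(10,0)=251 g(10,2)=210 g(10,4)=120 g(10,6)=45 g(10,8)=10 g(10,10)=1
t=11: g(11,-3)=275 g(11,-1)=451 g(11,1)=461 g(11,3)=330 g(11,5)=165 g(11,7)=55 g(11,9)=11 g(11,11)=1
t=12: g(12,-4)=275 g(12,-2)=726 g(12,0)=912 g(12,2)=791 g(12,4)=495 g(12,6)=220 g(12,8)=66 g(12,10)=12 g(12,12)=1
t=13: g(13,-3)=1001 g(13,-1)=1638 g(13,1)=1703 g(13,3)=1286 g(13,5)=715 g(13,7)=286 g(13,9)=78 g(13,11)=13 g(13,13)=1
t=14: g(14,-4)=1001 g(14,-2)=2639 g(14,0)=3341 g(14,2)=2989 g(14,4)=2001 g(14,6)=1001 g(14,8)=364 g(14,10)=91 g(14,12)=14 g(14,14)=1
t=15: g(15,-3)=3640 g(15,-1)=5980 g(15,1)=6330 g(15,3)=4990 g(15,5)=3002 g(15,7)=1365 g(15,9)=455 g(15,11)=105 g(15,13)=15 g(15,15)=1
t=16: g(16,-4)=3640 g(16,-2)=9620 g(16,0)=12310 g(16,2)=11320 g(16,4)=7992 g(16,6)=4367 g(16,8)=1820 g(16,10)=560 g(16,12)=120 g(16,14)=16 g(16,16)=1
t=17: g(17,-3)=13260 g(17,-1)=21930 g(17,1)=23630 g(17,3)=19312 g(17,5)=12359 g(17,7)=6187 g(17,9)=2380 g(17,11)=680 g(17,13)=136 g(17,15)=17 g(17,17)=1
t=18: g(18,-4)=13260 g(18,-2)=35190 g(18,0)=45560 g(18,2)=42942 g(18,4)=31671 g(18,6)=18546 g(18,8)=8567 g(18,10)=3060 g(18,12)=816 g(18,14)=153 g(18,16)=18 g(18,18)=1
Paths never hitting -5: Σ_s g(18,s) = 199784
Paths hitting -5: 2^18 - 199784 = 62360
P = 62360/262144 = 7795/32768

Answer: 7795/32768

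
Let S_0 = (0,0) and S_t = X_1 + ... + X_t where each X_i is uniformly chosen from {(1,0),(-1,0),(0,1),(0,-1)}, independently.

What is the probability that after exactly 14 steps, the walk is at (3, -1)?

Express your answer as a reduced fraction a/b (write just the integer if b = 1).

Let h be the number of horizontal steps (so 14-h are vertical). To end at (3,-1) need (h+3)/2 right-steps and ((14-h)-1)/2 up-steps.
Sum over h with 3 ≤ h ≤ 13, h ≡ 1 (mod 2), 14-h ≡ 1 (mod 2):
h=3: C(14,3)·C(3,3)·C(11,5) = 364·1·462 = 168168
h=5: C(14,5)·C(5,4)·C(9,4) = 2002·5·126 = 1261260
h=7: C(14,7)·C(7,5)·C(7,3) = 3432·21·35 = 2522520
h=9: C(14,9)·C(9,6)·C(5,2) = 2002·84·10 = 1681680
h=11: C(14,11)·C(11,7)·C(3,1) = 364·330·3 = 360360
h=13: C(14,13)·C(13,8)·C(1,0) = 14·1287·1 = 18018
Total favorable: 6012006
Total paths: 4^14 = 268435456
P = 6012006/268435456 = 3006003/134217728

Answer: 3006003/134217728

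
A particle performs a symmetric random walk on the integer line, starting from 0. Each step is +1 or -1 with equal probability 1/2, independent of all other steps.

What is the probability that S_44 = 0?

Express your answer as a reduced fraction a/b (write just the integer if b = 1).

To return to 0 after 44 steps: need exactly 22 steps of +1 and 22 of -1.
Favorable paths: C(44,22) = 2104098963720
Total paths: 2^44 = 17592186044416
P = 2104098963720/17592186044416 = 263012370465/2199023255552

Answer: 263012370465/2199023255552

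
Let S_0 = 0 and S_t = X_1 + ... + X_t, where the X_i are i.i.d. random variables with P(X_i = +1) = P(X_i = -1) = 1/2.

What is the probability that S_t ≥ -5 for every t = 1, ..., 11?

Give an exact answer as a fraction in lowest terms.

Answer: 957/1024

Derivation:
Let f(t,s) = #length-t paths at position s with S_1..S_t all ≥ -5.
f(t,s) = f(t-1,s-1) + f(t-1,s+1) for s ≥ -5; f(t,s) = 0 for s < -5.
t=0: f(0,0)=1
t=1: f(1,-1)=1 f(1,1)=1
t=2: f(2,-2)=1 f(2,0)=2 f(2,2)=1
t=3: f(3,-3)=1 f(3,-1)=3 f(3,1)=3 f(3,3)=1
t=4: f(4,-4)=1 f(4,-2)=4 f(4,0)=6 f(4,2)=4 f(4,4)=1
t=5: f(5,-5)=1 f(5,-3)=5 f(5,-1)=10 f(5,1)=10 f(5,3)=5 f(5,5)=1
t=6: f(6,-4)=6 f(6,-2)=15 f(6,0)=20 f(6,2)=15 f(6,4)=6 f(6,6)=1
t=7: f(7,-5)=6 f(7,-3)=21 f(7,-1)=35 f(7,1)=35 f(7,3)=21 f(7,5)=7 f(7,7)=1
t=8: f(8,-4)=27 f(8,-2)=56 f(8,0)=70 f(8,2)=56 f(8,4)=28 f(8,6)=8 f(8,8)=1
t=9: f(9,-5)=27 f(9,-3)=83 f(9,-1)=126 f(9,1)=126 f(9,3)=84 f(9,5)=36 f(9,7)=9 f(9,9)=1
t=10: f(10,-4)=110 f(10,-2)=209 f(10,0)=252 f(10,2)=210 f(10,4)=120 f(10,6)=45 f(10,8)=10 f(10,10)=1
t=11: f(11,-5)=110 f(11,-3)=319 f(11,-1)=461 f(11,1)=462 f(11,3)=330 f(11,5)=165 f(11,7)=55 f(11,9)=11 f(11,11)=1
Σ_s f(11,s) = 1914
P = 1914/2048 = 957/1024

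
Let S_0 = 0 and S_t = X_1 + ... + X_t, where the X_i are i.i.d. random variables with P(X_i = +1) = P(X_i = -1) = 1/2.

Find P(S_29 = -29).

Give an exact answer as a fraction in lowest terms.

To reach position -29 after 29 steps: need 0 steps of +1 and 29 of -1.
Favorable paths: C(29,0) = 1
Total paths: 2^29 = 536870912
P = 1/536870912 = 1/536870912

Answer: 1/536870912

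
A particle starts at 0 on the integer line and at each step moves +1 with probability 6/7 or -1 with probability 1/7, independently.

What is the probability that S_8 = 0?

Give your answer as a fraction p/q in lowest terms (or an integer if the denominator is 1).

To be at 0 after 8 steps: need exactly 4 steps of +1 and 4 of -1.
Number of such sequences: C(8,4) = 70
Each has probability (6/7)^4 · (1/7)^4 = 1296/5764801
P = 70 · 1296/5764801 = 12960/823543

Answer: 12960/823543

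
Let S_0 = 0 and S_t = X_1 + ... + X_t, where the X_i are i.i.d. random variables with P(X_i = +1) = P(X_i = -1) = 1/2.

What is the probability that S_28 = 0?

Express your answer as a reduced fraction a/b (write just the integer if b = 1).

Answer: 5014575/33554432

Derivation:
To return to 0 after 28 steps: need exactly 14 steps of +1 and 14 of -1.
Favorable paths: C(28,14) = 40116600
Total paths: 2^28 = 268435456
P = 40116600/268435456 = 5014575/33554432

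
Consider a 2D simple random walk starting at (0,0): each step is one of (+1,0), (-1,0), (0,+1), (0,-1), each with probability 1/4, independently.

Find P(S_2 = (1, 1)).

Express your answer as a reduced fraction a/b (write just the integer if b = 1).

Answer: 1/8

Derivation:
Let h be the number of horizontal steps (so 2-h are vertical). To end at (1,1) need (h+1)/2 right-steps and ((2-h)+1)/2 up-steps.
Sum over h with 1 ≤ h ≤ 1, h ≡ 1 (mod 2), 2-h ≡ 1 (mod 2):
h=1: C(2,1)·C(1,1)·C(1,1) = 2·1·1 = 2
Total favorable: 2
Total paths: 4^2 = 16
P = 2/16 = 1/8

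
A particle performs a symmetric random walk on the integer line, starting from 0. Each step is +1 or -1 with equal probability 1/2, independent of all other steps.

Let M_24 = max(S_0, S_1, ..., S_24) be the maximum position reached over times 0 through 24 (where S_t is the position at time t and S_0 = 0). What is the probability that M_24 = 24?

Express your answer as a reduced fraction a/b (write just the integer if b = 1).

Answer: 1/16777216

Derivation:
Let M_24 = max(S_0,...,S_24). Use the reflection principle: for j ≥ 1, #{paths with M_24 ≥ j} = #{S_24 ≥ j} + #{S_24 ≥ j+1}.
By reflection, #{M_24 ≥ 24} = #{S_24 ≥ 24} + #{S_24 ≥ 25} = 1 + 0 = 1.
#{M_24 ≥ 25} = #{S_24 ≥ 25} + #{S_24 ≥ 26} = 0 + 0 = 0.
#{M_24 = 24} = 1 - 0 = 1.
P(M_24 = 24) = 1/16777216 = 1/16777216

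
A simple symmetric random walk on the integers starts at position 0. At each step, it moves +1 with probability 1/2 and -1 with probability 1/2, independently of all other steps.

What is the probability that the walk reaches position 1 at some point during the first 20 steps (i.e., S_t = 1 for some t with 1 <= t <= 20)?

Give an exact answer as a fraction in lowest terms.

Answer: 215955/262144

Derivation:
Count via complement. Let g(t,s) = #length-t paths at position s with S_1..S_t all ≠ 1.
g(t,s) = g(t-1,s-1) + g(t-1,s+1) for s ≠ 1; g(t,1) = 0.
t=0: g(0,0)=1
t=1: g(1,-1)=1
t=2: g(2,-2)=1 g(2,0)=1
t=3: g(3,-3)=1 g(3,-1)=2
t=4: g(4,-4)=1 g(4,-2)=3 g(4,0)=2
t=5: g(5,-5)=1 g(5,-3)=4 g(5,-1)=5
t=6: g(6,-6)=1 g(6,-4)=5 g(6,-2)=9 g(6,0)=5
t=7: g(7,-7)=1 g(7,-5)=6 g(7,-3)=14 g(7,-1)=14
t=8: g(8,-8)=1 g(8,-6)=7 g(8,-4)=20 g(8,-2)=28 g(8,0)=14
t=9: g(9,-9)=1 g(9,-7)=8 g(9,-5)=27 g(9,-3)=48 g(9,-1)=42
t=10: g(10,-10)=1 g(10,-8)=9 g(10,-6)=35 g(10,-4)=75 g(10,-2)=90 g(10,0)=42
t=11: g(11,-11)=1 g(11,-9)=10 g(11,-7)=44 g(11,-5)=110 g(11,-3)=165 g(11,-1)=132
t=12: g(12,-12)=1 g(12,-10)=11 g(12,-8)=54 g(12,-6)=154 g(12,-4)=275 g(12,-2)=297 g(12,0)=132
t=13: g(13,-13)=1 g(13,-11)=12 g(13,-9)=65 g(13,-7)=208 g(13,-5)=429 g(13,-3)=572 g(13,-1)=429
t=14: g(14,-14)=1 g(14,-12)=13 g(14,-10)=77 g(14,-8)=273 g(14,-6)=637 g(14,-4)=1001 g(14,-2)=1001 g(14,0)=429
t=15: g(15,-15)=1 g(15,-13)=14 g(15,-11)=90 g(15,-9)=350 g(15,-7)=910 g(15,-5)=1638 g(15,-3)=2002 g(15,-1)=1430
t=16: g(16,-16)=1 g(16,-14)=15 g(16,-12)=104 g(16,-10)=440 g(16,-8)=1260 g(16,-6)=2548 g(16,-4)=3640 g(16,-2)=3432 g(16,0)=1430
t=17: g(17,-17)=1 g(17,-15)=16 g(17,-13)=119 g(17,-11)=544 g(17,-9)=1700 g(17,-7)=3808 g(17,-5)=6188 g(17,-3)=7072 g(17,-1)=4862
t=18: g(18,-18)=1 g(18,-16)=17 g(18,-14)=135 g(18,-12)=663 g(18,-10)=2244 g(18,-8)=5508 g(18,-6)=9996 g(18,-4)=13260 g(18,-2)=11934 g(18,0)=4862
t=19: g(19,-19)=1 g(19,-17)=18 g(19,-15)=152 g(19,-13)=798 g(19,-11)=2907 g(19,-9)=7752 g(19,-7)=15504 g(19,-5)=23256 g(19,-3)=25194 g(19,-1)=16796
t=20: g(20,-20)=1 g(20,-18)=19 g(20,-16)=170 g(20,-14)=950 g(20,-12)=3705 g(20,-10)=10659 g(20,-8)=23256 g(20,-6)=38760 g(20,-4)=48450 g(20,-2)=41990 g(20,0)=16796
Paths never hitting 1: Σ_s g(20,s) = 184756
Paths hitting 1: 2^20 - 184756 = 863820
P = 863820/1048576 = 215955/262144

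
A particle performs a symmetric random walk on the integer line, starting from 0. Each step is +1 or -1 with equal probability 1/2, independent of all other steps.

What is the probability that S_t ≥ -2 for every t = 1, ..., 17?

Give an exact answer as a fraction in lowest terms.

Let f(t,s) = #length-t paths at position s with S_1..S_t all ≥ -2.
f(t,s) = f(t-1,s-1) + f(t-1,s+1) for s ≥ -2; f(t,s) = 0 for s < -2.
t=0: f(0,0)=1
t=1: f(1,-1)=1 f(1,1)=1
t=2: f(2,-2)=1 f(2,0)=2 f(2,2)=1
t=3: f(3,-1)=3 f(3,1)=3 f(3,3)=1
t=4: f(4,-2)=3 f(4,0)=6 f(4,2)=4 f(4,4)=1
t=5: f(5,-1)=9 f(5,1)=10 f(5,3)=5 f(5,5)=1
t=6: f(6,-2)=9 f(6,0)=19 f(6,2)=15 f(6,4)=6 f(6,6)=1
t=7: f(7,-1)=28 f(7,1)=34 f(7,3)=21 f(7,5)=7 f(7,7)=1
t=8: f(8,-2)=28 f(8,0)=62 f(8,2)=55 f(8,4)=28 f(8,6)=8 f(8,8)=1
t=9: f(9,-1)=90 f(9,1)=117 f(9,3)=83 f(9,5)=36 f(9,7)=9 f(9,9)=1
t=10: f(10,-2)=90 f(10,0)=207 f(10,2)=200 f(10,4)=119 f(10,6)=45 f(10,8)=10 f(10,10)=1
t=11: f(11,-1)=297 f(11,1)=407 f(11,3)=319 f(11,5)=164 f(11,7)=55 f(11,9)=11 f(11,11)=1
t=12: f(12,-2)=297 f(12,0)=704 f(12,2)=726 f(12,4)=483 f(12,6)=219 f(12,8)=66 f(12,10)=12 f(12,12)=1
t=13: f(13,-1)=1001 f(13,1)=1430 f(13,3)=1209 f(13,5)=702 f(13,7)=285 f(13,9)=78 f(13,11)=13 f(13,13)=1
t=14: f(14,-2)=1001 f(14,0)=2431 f(14,2)=2639 f(14,4)=1911 f(14,6)=987 f(14,8)=363 f(14,10)=91 f(14,12)=14 f(14,14)=1
t=15: f(15,-1)=3432 f(15,1)=5070 f(15,3)=4550 f(15,5)=2898 f(15,7)=1350 f(15,9)=454 f(15,11)=105 f(15,13)=15 f(15,15)=1
t=16: f(16,-2)=3432 f(16,0)=8502 f(16,2)=9620 f(16,4)=7448 f(16,6)=4248 f(16,8)=1804 f(16,10)=559 f(16,12)=120 f(16,14)=16 f(16,16)=1
t=17: f(17,-1)=11934 f(17,1)=18122 f(17,3)=17068 f(17,5)=11696 f(17,7)=6052 f(17,9)=2363 f(17,11)=679 f(17,13)=136 f(17,15)=17 f(17,17)=1
Σ_s f(17,s) = 68068
P = 68068/131072 = 17017/32768

Answer: 17017/32768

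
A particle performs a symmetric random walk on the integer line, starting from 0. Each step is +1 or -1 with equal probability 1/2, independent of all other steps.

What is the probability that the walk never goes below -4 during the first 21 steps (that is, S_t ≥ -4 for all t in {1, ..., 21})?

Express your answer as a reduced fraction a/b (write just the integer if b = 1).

Let f(t,s) = #length-t paths at position s with S_1..S_t all ≥ -4.
f(t,s) = f(t-1,s-1) + f(t-1,s+1) for s ≥ -4; f(t,s) = 0 for s < -4.
t=0: f(0,0)=1
t=1: f(1,-1)=1 f(1,1)=1
t=2: f(2,-2)=1 f(2,0)=2 f(2,2)=1
t=3: f(3,-3)=1 f(3,-1)=3 f(3,1)=3 f(3,3)=1
t=4: f(4,-4)=1 f(4,-2)=4 f(4,0)=6 f(4,2)=4 f(4,4)=1
t=5: f(5,-3)=5 f(5,-1)=10 f(5,1)=10 f(5,3)=5 f(5,5)=1
t=6: f(6,-4)=5 f(6,-2)=15 f(6,0)=20 f(6,2)=15 f(6,4)=6 f(6,6)=1
t=7: f(7,-3)=20 f(7,-1)=35 f(7,1)=35 f(7,3)=21 f(7,5)=7 f(7,7)=1
t=8: f(8,-4)=20 f(8,-2)=55 f(8,0)=70 f(8,2)=56 f(8,4)=28 f(8,6)=8 f(8,8)=1
t=9: f(9,-3)=75 f(9,-1)=125 f(9,1)=126 f(9,3)=84 f(9,5)=36 f(9,7)=9 f(9,9)=1
t=10: f(10,-4)=75 f(10,-2)=200 f(10,0)=251 f(10,2)=210 f(10,4)=120 f(10,6)=45 f(10,8)=10 f(10,10)=1
t=11: f(11,-3)=275 f(11,-1)=451 f(11,1)=461 f(11,3)=330 f(11,5)=165 f(11,7)=55 f(11,9)=11 f(11,11)=1
t=12: f(12,-4)=275 f(12,-2)=726 f(12,0)=912 f(12,2)=791 f(12,4)=495 f(12,6)=220 f(12,8)=66 f(12,10)=12 f(12,12)=1
t=13: f(13,-3)=1001 f(13,-1)=1638 f(13,1)=1703 f(13,3)=1286 f(13,5)=715 f(13,7)=286 f(13,9)=78 f(13,11)=13 f(13,13)=1
t=14: f(14,-4)=1001 f(14,-2)=2639 f(14,0)=3341 f(14,2)=2989 f(14,4)=2001 f(14,6)=1001 f(14,8)=364 f(14,10)=91 f(14,12)=14 f(14,14)=1
t=15: f(15,-3)=3640 f(15,-1)=5980 f(15,1)=6330 f(15,3)=4990 f(15,5)=3002 f(15,7)=1365 f(15,9)=455 f(15,11)=105 f(15,13)=15 f(15,15)=1
t=16: f(16,-4)=3640 f(16,-2)=9620 f(16,0)=12310 f(16,2)=11320 f(16,4)=7992 f(16,6)=4367 f(16,8)=1820 f(16,10)=560 f(16,12)=120 f(16,14)=16 f(16,16)=1
t=17: f(17,-3)=13260 f(17,-1)=21930 f(17,1)=23630 f(17,3)=19312 f(17,5)=12359 f(17,7)=6187 f(17,9)=2380 f(17,11)=680 f(17,13)=136 f(17,15)=17 f(17,17)=1
t=18: f(18,-4)=13260 f(18,-2)=35190 f(18,0)=45560 f(18,2)=42942 f(18,4)=31671 f(18,6)=18546 f(18,8)=8567 f(18,10)=3060 f(18,12)=816 f(18,14)=153 f(18,16)=18 f(18,18)=1
t=19: f(19,-3)=48450 f(19,-1)=80750 f(19,1)=88502 f(19,3)=74613 f(19,5)=50217 f(19,7)=27113 f(19,9)=11627 f(19,11)=3876 f(19,13)=969 f(19,15)=171 f(19,17)=19 f(19,19)=1
t=20: f(20,-4)=48450 f(20,-2)=129200 f(20,0)=169252 f(20,2)=163115 f(20,4)=124830 f(20,6)=77330 f(20,8)=38740 f(20,10)=15503 f(20,12)=4845 f(20,14)=1140 f(20,16)=190 f(20,18)=20 f(20,20)=1
t=21: f(21,-3)=177650 f(21,-1)=298452 f(21,1)=332367 f(21,3)=287945 f(21,5)=202160 f(21,7)=116070 f(21,9)=54243 f(21,11)=20348 f(21,13)=5985 f(21,15)=1330 f(21,17)=210 f(21,19)=21 f(21,21)=1
Σ_s f(21,s) = 1496782
P = 1496782/2097152 = 748391/1048576

Answer: 748391/1048576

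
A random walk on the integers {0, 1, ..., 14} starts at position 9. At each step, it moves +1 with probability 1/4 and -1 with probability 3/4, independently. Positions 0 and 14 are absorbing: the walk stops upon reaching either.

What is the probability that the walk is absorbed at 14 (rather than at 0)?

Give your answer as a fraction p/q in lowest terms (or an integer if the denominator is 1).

Answer: 9841/2391484

Derivation:
Biased walk: p = 1/4, q = 3/4, r = q/p = 3
Gambler's ruin: P(hit 14 before 0 | start at 9) = (1 - r^a)/(1 - r^N)
r^9 = 19683; r^14 = 4782969
P = (1 - 19683) / (1 - 4782969) = -19682 / -4782968 = 9841/2391484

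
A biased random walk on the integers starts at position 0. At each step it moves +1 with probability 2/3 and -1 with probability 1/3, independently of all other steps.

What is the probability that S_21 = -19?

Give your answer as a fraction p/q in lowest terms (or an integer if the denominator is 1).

To reach position -19 after 21 steps: need 1 step of +1 and 20 steps of -1.
Number of such sequences: C(21,1) = 21
Each has probability (2/3)^1 · (1/3)^20 = 2/10460353203
P = 21 · 2/10460353203 = 14/3486784401

Answer: 14/3486784401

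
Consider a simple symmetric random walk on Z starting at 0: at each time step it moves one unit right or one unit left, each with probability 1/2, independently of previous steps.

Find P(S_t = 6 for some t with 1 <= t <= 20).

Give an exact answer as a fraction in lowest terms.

Answer: 24805/131072

Derivation:
Count via complement. Let g(t,s) = #length-t paths at position s with S_1..S_t all ≠ 6.
g(t,s) = g(t-1,s-1) + g(t-1,s+1) for s ≠ 6; g(t,6) = 0.
t=0: g(0,0)=1
t=1: g(1,-1)=1 g(1,1)=1
t=2: g(2,-2)=1 g(2,0)=2 g(2,2)=1
t=3: g(3,-3)=1 g(3,-1)=3 g(3,1)=3 g(3,3)=1
t=4: g(4,-4)=1 g(4,-2)=4 g(4,0)=6 g(4,2)=4 g(4,4)=1
t=5: g(5,-5)=1 g(5,-3)=5 g(5,-1)=10 g(5,1)=10 g(5,3)=5 g(5,5)=1
t=6: g(6,-6)=1 g(6,-4)=6 g(6,-2)=15 g(6,0)=20 g(6,2)=15 g(6,4)=6
t=7: g(7,-7)=1 g(7,-5)=7 g(7,-3)=21 g(7,-1)=35 g(7,1)=35 g(7,3)=21 g(7,5)=6
t=8: g(8,-8)=1 g(8,-6)=8 g(8,-4)=28 g(8,-2)=56 g(8,0)=70 g(8,2)=56 g(8,4)=27
t=9: g(9,-9)=1 g(9,-7)=9 g(9,-5)=36 g(9,-3)=84 g(9,-1)=126 g(9,1)=126 g(9,3)=83 g(9,5)=27
t=10: g(10,-10)=1 g(10,-8)=10 g(10,-6)=45 g(10,-4)=120 g(10,-2)=210 g(10,0)=252 g(10,2)=209 g(10,4)=110
t=11: g(11,-11)=1 g(11,-9)=11 g(11,-7)=55 g(11,-5)=165 g(11,-3)=330 g(11,-1)=462 g(11,1)=461 g(11,3)=319 g(11,5)=110
t=12: g(12,-12)=1 g(12,-10)=12 g(12,-8)=66 g(12,-6)=220 g(12,-4)=495 g(12,-2)=792 g(12,0)=923 g(12,2)=780 g(12,4)=429
t=13: g(13,-13)=1 g(13,-11)=13 g(13,-9)=78 g(13,-7)=286 g(13,-5)=715 g(13,-3)=1287 g(13,-1)=1715 g(13,1)=1703 g(13,3)=1209 g(13,5)=429
t=14: g(14,-14)=1 g(14,-12)=14 g(14,-10)=91 g(14,-8)=364 g(14,-6)=1001 g(14,-4)=2002 g(14,-2)=3002 g(14,0)=3418 g(14,2)=2912 g(14,4)=1638
t=15: g(15,-15)=1 g(15,-13)=15 g(15,-11)=105 g(15,-9)=455 g(15,-7)=1365 g(15,-5)=3003 g(15,-3)=5004 g(15,-1)=6420 g(15,1)=6330 g(15,3)=4550 g(15,5)=1638
t=16: g(16,-16)=1 g(16,-14)=16 g(16,-12)=120 g(16,-10)=560 g(16,-8)=1820 g(16,-6)=4368 g(16,-4)=8007 g(16,-2)=11424 g(16,0)=12750 g(16,2)=10880 g(16,4)=6188
t=17: g(17,-17)=1 g(17,-15)=17 g(17,-13)=136 g(17,-11)=680 g(17,-9)=2380 g(17,-7)=6188 g(17,-5)=12375 g(17,-3)=19431 g(17,-1)=24174 g(17,1)=23630 g(17,3)=17068 g(17,5)=6188
t=18: g(18,-18)=1 g(18,-16)=18 g(18,-14)=153 g(18,-12)=816 g(18,-10)=3060 g(18,-8)=8568 g(18,-6)=18563 g(18,-4)=31806 g(18,-2)=43605 g(18,0)=47804 g(18,2)=40698 g(18,4)=23256
t=19: g(19,-19)=1 g(19,-17)=19 g(19,-15)=171 g(19,-13)=969 g(19,-11)=3876 g(19,-9)=11628 g(19,-7)=27131 g(19,-5)=50369 g(19,-3)=75411 g(19,-1)=91409 g(19,1)=88502 g(19,3)=63954 g(19,5)=23256
t=20: g(20,-20)=1 g(20,-18)=20 g(20,-16)=190 g(20,-14)=1140 g(20,-12)=4845 g(20,-10)=15504 g(20,-8)=38759 g(20,-6)=77500 g(20,-4)=125780 g(20,-2)=166820 g(20,0)=179911 g(20,2)=152456 g(20,4)=87210
Paths never hitting 6: Σ_s g(20,s) = 850136
Paths hitting 6: 2^20 - 850136 = 198440
P = 198440/1048576 = 24805/131072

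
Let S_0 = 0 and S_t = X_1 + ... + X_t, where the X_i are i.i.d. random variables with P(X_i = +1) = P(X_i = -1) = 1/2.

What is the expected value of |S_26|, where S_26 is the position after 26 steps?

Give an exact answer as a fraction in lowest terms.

S_26 takes values m ≡ 0 (mod 2) with |m| ≤ 26; P(S_26=m) = C(26,(26+m)/2)/2^26.
Total paths: 2^26 = 67108864
Distribution: P(S=-26)=1/67108864, P(S=-24)=26/67108864, P(S=-22)=325/67108864, P(S=-20)=2600/67108864, P(S=-18)=14950/67108864, P(S=-16)=65780/67108864, P(S=-14)=230230/67108864, P(S=-12)=657800/67108864, P(S=-10)=1562275/67108864, P(S=-8)=3124550/67108864, P(S=-6)=5311735/67108864, P(S=-4)=7726160/67108864, P(S=-2)=9657700/67108864, P(S=0)=10400600/67108864, P(S=2)=9657700/67108864, P(S=4)=7726160/67108864, P(S=6)=5311735/67108864, P(S=8)=3124550/67108864, P(S=10)=1562275/67108864, P(S=12)=657800/67108864, P(S=14)=230230/67108864, P(S=16)=65780/67108864, P(S=18)=14950/67108864, P(S=20)=2600/67108864, P(S=22)=325/67108864, P(S=24)=26/67108864, P(S=26)=1/67108864
E[|S_26|] = Σ_m |m|·P(S_26=m) = 270415600/67108864 = 16900975/4194304

Answer: 16900975/4194304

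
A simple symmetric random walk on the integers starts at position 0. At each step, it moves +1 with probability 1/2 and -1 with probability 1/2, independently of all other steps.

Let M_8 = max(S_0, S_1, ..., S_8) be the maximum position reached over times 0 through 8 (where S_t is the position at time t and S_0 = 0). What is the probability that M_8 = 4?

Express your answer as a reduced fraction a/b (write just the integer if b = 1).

Answer: 7/64

Derivation:
Let M_8 = max(S_0,...,S_8). Use the reflection principle: for j ≥ 1, #{paths with M_8 ≥ j} = #{S_8 ≥ j} + #{S_8 ≥ j+1}.
By reflection, #{M_8 ≥ 4} = #{S_8 ≥ 4} + #{S_8 ≥ 5} = 37 + 9 = 46.
#{M_8 ≥ 5} = #{S_8 ≥ 5} + #{S_8 ≥ 6} = 9 + 9 = 18.
#{M_8 = 4} = 46 - 18 = 28.
P(M_8 = 4) = 28/256 = 7/64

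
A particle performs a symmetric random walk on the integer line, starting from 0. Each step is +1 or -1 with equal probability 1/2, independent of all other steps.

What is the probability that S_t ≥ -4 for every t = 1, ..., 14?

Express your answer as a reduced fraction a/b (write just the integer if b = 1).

Answer: 6721/8192

Derivation:
Let f(t,s) = #length-t paths at position s with S_1..S_t all ≥ -4.
f(t,s) = f(t-1,s-1) + f(t-1,s+1) for s ≥ -4; f(t,s) = 0 for s < -4.
t=0: f(0,0)=1
t=1: f(1,-1)=1 f(1,1)=1
t=2: f(2,-2)=1 f(2,0)=2 f(2,2)=1
t=3: f(3,-3)=1 f(3,-1)=3 f(3,1)=3 f(3,3)=1
t=4: f(4,-4)=1 f(4,-2)=4 f(4,0)=6 f(4,2)=4 f(4,4)=1
t=5: f(5,-3)=5 f(5,-1)=10 f(5,1)=10 f(5,3)=5 f(5,5)=1
t=6: f(6,-4)=5 f(6,-2)=15 f(6,0)=20 f(6,2)=15 f(6,4)=6 f(6,6)=1
t=7: f(7,-3)=20 f(7,-1)=35 f(7,1)=35 f(7,3)=21 f(7,5)=7 f(7,7)=1
t=8: f(8,-4)=20 f(8,-2)=55 f(8,0)=70 f(8,2)=56 f(8,4)=28 f(8,6)=8 f(8,8)=1
t=9: f(9,-3)=75 f(9,-1)=125 f(9,1)=126 f(9,3)=84 f(9,5)=36 f(9,7)=9 f(9,9)=1
t=10: f(10,-4)=75 f(10,-2)=200 f(10,0)=251 f(10,2)=210 f(10,4)=120 f(10,6)=45 f(10,8)=10 f(10,10)=1
t=11: f(11,-3)=275 f(11,-1)=451 f(11,1)=461 f(11,3)=330 f(11,5)=165 f(11,7)=55 f(11,9)=11 f(11,11)=1
t=12: f(12,-4)=275 f(12,-2)=726 f(12,0)=912 f(12,2)=791 f(12,4)=495 f(12,6)=220 f(12,8)=66 f(12,10)=12 f(12,12)=1
t=13: f(13,-3)=1001 f(13,-1)=1638 f(13,1)=1703 f(13,3)=1286 f(13,5)=715 f(13,7)=286 f(13,9)=78 f(13,11)=13 f(13,13)=1
t=14: f(14,-4)=1001 f(14,-2)=2639 f(14,0)=3341 f(14,2)=2989 f(14,4)=2001 f(14,6)=1001 f(14,8)=364 f(14,10)=91 f(14,12)=14 f(14,14)=1
Σ_s f(14,s) = 13442
P = 13442/16384 = 6721/8192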